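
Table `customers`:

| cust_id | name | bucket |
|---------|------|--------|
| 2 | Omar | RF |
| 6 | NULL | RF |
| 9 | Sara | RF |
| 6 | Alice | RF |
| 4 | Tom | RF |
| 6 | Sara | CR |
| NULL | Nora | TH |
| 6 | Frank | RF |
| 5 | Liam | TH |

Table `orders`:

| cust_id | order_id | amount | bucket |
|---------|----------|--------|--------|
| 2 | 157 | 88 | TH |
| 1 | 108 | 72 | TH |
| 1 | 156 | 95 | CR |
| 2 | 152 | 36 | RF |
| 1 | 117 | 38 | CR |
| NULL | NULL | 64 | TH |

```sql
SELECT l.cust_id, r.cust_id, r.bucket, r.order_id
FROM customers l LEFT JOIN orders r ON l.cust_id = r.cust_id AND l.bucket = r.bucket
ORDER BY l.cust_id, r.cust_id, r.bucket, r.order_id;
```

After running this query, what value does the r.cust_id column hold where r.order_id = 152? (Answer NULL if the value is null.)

LEFT JOIN keeps every row from `customers`; unmatched rows get NULL for `orders`'s columns.
Matching on l.cust_id = r.cust_id AND l.bucket = r.bucket. A NULL in a compared column never satisfies the condition.
- l (cust_id=2, bucket=RF) pairs with 1 row(s) of r.
- l (cust_id=6, bucket=RF) has no partner → padded with NULL.
- l (cust_id=9, bucket=RF) has no partner → padded with NULL.
- l (cust_id=6, bucket=RF) has no partner → padded with NULL.
- l (cust_id=4, bucket=RF) has no partner → padded with NULL.
- l (cust_id=6, bucket=CR) has no partner → padded with NULL.
- l (cust_id=NULL, bucket=TH) has no partner → padded with NULL.
- l (cust_id=6, bucket=RF) has no partner → padded with NULL.
- l (cust_id=5, bucket=TH) has no partner → padded with NULL.

2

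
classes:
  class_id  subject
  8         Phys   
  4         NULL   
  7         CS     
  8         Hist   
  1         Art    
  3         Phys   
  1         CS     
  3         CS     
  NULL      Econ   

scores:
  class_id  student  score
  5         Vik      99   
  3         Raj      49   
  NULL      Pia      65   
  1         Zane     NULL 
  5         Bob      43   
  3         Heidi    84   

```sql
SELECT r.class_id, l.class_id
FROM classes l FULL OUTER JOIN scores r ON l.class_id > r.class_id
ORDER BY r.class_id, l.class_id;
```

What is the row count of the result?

FULL OUTER JOIN keeps every row from both sides; unmatched rows get NULL for the other side's columns.
Matching on l.class_id > r.class_id. A NULL in a compared column never satisfies the condition.
- l row (class_id=8): matches 5 r row(s) → 5 output row(s).
- l row (class_id=4): matches 3 r row(s) → 3 output row(s).
- l row (class_id=7): matches 5 r row(s) → 5 output row(s).
- l row (class_id=8): matches 5 r row(s) → 5 output row(s).
- l row (class_id=1): no match → kept, r columns NULL.
- l row (class_id=3): matches 1 r row(s) → 1 output row(s).
- l row (class_id=1): no match → kept, r columns NULL.
- l row (class_id=3): matches 1 r row(s) → 1 output row(s).
- l row (class_id=NULL): no match → kept, r columns NULL.
- 1 row(s) from r found no l partner → padded with NULL.
Total: 20 matched + 4 padded = 24 rows.

24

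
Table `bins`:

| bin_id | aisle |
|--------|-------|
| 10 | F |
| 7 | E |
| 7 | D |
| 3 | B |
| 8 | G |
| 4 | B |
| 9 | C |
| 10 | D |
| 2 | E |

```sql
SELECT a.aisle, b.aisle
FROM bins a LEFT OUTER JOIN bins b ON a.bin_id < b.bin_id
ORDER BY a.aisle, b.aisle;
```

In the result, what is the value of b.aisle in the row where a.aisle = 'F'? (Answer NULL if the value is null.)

NULL

LEFT JOIN keeps every row from `bins a`; unmatched rows get NULL for `bins b`'s columns.
Matching on a.bin_id < b.bin_id.
Matched pairs: 34; unmatched a rows kept: 2.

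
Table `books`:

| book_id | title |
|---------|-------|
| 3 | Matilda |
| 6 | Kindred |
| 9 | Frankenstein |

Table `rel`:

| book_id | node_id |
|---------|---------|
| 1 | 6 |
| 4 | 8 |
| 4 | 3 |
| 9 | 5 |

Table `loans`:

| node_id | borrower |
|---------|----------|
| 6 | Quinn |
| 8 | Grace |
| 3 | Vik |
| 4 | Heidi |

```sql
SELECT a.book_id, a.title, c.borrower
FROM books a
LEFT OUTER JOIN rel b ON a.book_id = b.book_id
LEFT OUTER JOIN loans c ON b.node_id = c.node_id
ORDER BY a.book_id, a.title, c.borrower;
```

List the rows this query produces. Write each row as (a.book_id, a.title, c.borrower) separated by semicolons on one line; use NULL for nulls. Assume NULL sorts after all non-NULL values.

Joins associate left-to-right: books LEFT JOIN rel on book_id gives 3 intermediate row(s).
Then LEFT JOIN `loans c` on node_id: each of those 3 rows is kept; rows whose b.node_id has no match in c get NULL for c's columns.

(3, Matilda, NULL); (6, Kindred, NULL); (9, Frankenstein, NULL)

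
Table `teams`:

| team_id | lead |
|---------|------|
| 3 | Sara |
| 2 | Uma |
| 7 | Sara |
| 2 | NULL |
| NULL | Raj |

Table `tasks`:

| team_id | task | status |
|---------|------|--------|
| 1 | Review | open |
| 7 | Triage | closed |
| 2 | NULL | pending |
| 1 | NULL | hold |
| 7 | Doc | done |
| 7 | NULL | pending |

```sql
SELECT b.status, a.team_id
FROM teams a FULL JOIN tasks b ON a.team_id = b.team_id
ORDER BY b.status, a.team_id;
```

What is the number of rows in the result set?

9

FULL OUTER JOIN keeps every row from both sides; unmatched rows get NULL for the other side's columns.
Matching on a.team_id = b.team_id. A NULL in a compared column never satisfies the condition.
Matched pairs: 5; unmatched a rows kept: 2; unmatched b rows kept: 2.
Total: 5 matched + 4 padded = 9 rows.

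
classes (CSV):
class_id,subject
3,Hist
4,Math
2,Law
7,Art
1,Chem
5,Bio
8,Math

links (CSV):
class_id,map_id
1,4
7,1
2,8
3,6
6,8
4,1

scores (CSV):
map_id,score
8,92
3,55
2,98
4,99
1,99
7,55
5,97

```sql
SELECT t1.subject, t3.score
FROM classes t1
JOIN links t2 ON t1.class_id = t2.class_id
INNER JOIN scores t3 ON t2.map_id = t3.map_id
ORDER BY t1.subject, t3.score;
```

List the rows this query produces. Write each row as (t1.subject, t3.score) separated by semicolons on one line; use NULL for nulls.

Joins associate left-to-right: classes INNER JOIN links on class_id gives 5 intermediate row(s).
Then INNER JOIN `scores t3` on map_id: keep only rows whose t2.map_id appears in t3.

(Art, 99); (Chem, 99); (Law, 92); (Math, 99)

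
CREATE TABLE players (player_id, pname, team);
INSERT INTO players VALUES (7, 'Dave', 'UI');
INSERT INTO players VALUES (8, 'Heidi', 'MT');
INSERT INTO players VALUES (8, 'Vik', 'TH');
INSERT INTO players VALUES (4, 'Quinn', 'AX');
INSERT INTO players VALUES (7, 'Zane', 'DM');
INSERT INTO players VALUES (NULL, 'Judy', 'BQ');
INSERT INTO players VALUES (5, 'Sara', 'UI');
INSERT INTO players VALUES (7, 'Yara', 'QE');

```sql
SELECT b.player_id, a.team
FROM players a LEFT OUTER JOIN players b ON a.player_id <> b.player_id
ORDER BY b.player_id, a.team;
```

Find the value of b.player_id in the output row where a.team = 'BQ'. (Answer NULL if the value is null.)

LEFT JOIN keeps every row from `players a`; unmatched rows get NULL for `players b`'s columns.
Matching on a.player_id <> b.player_id. A NULL in a compared column never satisfies the condition.
- a[0] player_id=7 → 4 match(es) in b → 4 row(s).
- a[1] player_id=8 → 5 match(es) in b → 5 row(s).
- a[2] player_id=8 → 5 match(es) in b → 5 row(s).
- a[3] player_id=4 → 6 match(es) in b → 6 row(s).
- a[4] player_id=7 → 4 match(es) in b → 4 row(s).
- a[5] player_id=NULL → no match; kept with NULLs on the b side.
- a[6] player_id=5 → 6 match(es) in b → 6 row(s).
- a[7] player_id=7 → 4 match(es) in b → 4 row(s).

NULL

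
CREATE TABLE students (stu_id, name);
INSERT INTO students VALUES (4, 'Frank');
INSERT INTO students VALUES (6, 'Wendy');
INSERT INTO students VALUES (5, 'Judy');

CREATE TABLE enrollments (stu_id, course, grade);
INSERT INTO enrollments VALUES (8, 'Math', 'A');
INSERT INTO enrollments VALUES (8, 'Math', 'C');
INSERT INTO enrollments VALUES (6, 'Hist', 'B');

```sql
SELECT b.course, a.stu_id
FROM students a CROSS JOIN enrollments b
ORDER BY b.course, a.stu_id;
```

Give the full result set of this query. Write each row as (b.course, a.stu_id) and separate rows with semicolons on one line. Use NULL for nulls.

(Hist, 4); (Hist, 5); (Hist, 6); (Math, 4); (Math, 4); (Math, 5); (Math, 5); (Math, 6); (Math, 6)

CROSS JOIN pairs every row of `students` with every row of `enrollments`: 3 × 3 = 9 rows.
After projecting and ordering:
b.course | a.stu_id
Hist | 4
Hist | 5
Hist | 6
Math | 4
Math | 4
Math | 5
Math | 5
Math | 6
Math | 6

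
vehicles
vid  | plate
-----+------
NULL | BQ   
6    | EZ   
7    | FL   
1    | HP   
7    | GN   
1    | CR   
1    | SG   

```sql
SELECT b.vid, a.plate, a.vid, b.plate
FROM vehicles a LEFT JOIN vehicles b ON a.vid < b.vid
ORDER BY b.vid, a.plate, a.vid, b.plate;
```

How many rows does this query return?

14

LEFT JOIN keeps every row from `vehicles a`; unmatched rows get NULL for `vehicles b`'s columns.
Matching on a.vid < b.vid. A NULL in a compared column never satisfies the condition.
- a row (vid=NULL): no match → kept, b columns NULL.
- a row (vid=6): matches 2 b row(s) → 2 output row(s).
- a row (vid=7): no match → kept, b columns NULL.
- a row (vid=1): matches 3 b row(s) → 3 output row(s).
- a row (vid=7): no match → kept, b columns NULL.
- a row (vid=1): matches 3 b row(s) → 3 output row(s).
- a row (vid=1): matches 3 b row(s) → 3 output row(s).
Total: 11 matched + 3 padded = 14 rows.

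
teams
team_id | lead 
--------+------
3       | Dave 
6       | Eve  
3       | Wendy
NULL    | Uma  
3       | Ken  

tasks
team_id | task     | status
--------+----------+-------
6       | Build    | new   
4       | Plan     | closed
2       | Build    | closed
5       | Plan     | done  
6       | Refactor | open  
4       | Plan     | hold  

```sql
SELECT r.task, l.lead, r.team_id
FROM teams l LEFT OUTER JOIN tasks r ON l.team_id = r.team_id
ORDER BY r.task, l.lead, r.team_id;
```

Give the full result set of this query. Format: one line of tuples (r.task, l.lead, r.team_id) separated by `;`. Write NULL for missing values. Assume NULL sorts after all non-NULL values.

(Build, Eve, 6); (Refactor, Eve, 6); (NULL, Dave, NULL); (NULL, Ken, NULL); (NULL, Uma, NULL); (NULL, Wendy, NULL)

LEFT JOIN keeps every row from `teams`; unmatched rows get NULL for `tasks`'s columns.
Matching on l.team_id = r.team_id. A NULL in a compared column never satisfies the condition.
- l[0] team_id=3 → no match; kept with NULLs on the r side.
- l[1] team_id=6 → 2 match(es) in r → 2 row(s).
- l[2] team_id=3 → no match; kept with NULLs on the r side.
- l[3] team_id=NULL → no match; kept with NULLs on the r side.
- l[4] team_id=3 → no match; kept with NULLs on the r side.
After projecting and ordering:
r.task | l.lead | r.team_id
Build | Eve | 6
Refactor | Eve | 6
NULL | Dave | NULL
NULL | Ken | NULL
NULL | Uma | NULL
NULL | Wendy | NULL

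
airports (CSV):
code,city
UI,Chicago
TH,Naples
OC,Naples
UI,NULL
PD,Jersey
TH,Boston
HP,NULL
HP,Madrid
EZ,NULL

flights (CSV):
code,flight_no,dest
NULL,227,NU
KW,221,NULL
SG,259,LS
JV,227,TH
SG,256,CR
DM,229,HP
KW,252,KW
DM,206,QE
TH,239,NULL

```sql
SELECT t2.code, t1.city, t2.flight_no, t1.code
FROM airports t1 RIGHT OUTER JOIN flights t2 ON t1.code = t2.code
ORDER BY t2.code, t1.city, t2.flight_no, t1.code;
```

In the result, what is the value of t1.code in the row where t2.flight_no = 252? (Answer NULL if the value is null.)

RIGHT JOIN keeps every row from `flights`; unmatched rows get NULL for `airports`'s columns.
Matching on t1.code = t2.code. A NULL in a compared column never satisfies the condition.
- t1 row (code=UI): no match.
- t1 row (code=TH): matches 1 t2 row(s) → 1 output row(s).
- t1 row (code=OC): no match.
- t1 row (code=UI): no match.
- t1 row (code=PD): no match.
- t1 row (code=TH): matches 1 t2 row(s) → 1 output row(s).
- t1 row (code=HP): no match.
- t1 row (code=HP): no match.
- t1 row (code=EZ): no match.
- plus 8 unmatched t2 row(s), each kept with NULL t1 columns.

NULL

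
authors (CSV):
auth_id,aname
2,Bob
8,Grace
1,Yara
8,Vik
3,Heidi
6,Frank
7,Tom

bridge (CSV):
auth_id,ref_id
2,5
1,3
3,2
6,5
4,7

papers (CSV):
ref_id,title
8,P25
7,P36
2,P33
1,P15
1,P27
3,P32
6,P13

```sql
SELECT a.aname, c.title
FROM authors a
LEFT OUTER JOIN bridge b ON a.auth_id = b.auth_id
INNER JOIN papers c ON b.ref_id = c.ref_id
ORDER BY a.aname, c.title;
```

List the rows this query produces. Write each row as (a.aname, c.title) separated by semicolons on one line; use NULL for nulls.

(Heidi, P33); (Yara, P32)

Step 1 — a LEFT JOIN b on auth_id → 7 row(s).
Then INNER JOIN `papers c` on ref_id: keep only rows whose b.ref_id appears in c.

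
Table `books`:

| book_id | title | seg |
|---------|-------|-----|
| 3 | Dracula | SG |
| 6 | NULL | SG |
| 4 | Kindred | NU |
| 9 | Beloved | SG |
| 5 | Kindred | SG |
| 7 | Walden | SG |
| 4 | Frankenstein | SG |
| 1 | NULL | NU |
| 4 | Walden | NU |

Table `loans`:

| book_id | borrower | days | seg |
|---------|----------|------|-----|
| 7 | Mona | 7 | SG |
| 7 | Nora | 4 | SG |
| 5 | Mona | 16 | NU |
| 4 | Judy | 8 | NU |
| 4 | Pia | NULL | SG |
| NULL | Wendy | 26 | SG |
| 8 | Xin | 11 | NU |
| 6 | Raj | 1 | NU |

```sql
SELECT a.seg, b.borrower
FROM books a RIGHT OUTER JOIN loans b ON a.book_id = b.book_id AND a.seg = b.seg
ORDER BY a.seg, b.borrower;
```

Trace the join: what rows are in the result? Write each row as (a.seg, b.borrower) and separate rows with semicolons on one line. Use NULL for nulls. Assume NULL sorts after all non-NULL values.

(NU, Judy); (NU, Judy); (SG, Mona); (SG, Nora); (SG, Pia); (NULL, Mona); (NULL, Raj); (NULL, Wendy); (NULL, Xin)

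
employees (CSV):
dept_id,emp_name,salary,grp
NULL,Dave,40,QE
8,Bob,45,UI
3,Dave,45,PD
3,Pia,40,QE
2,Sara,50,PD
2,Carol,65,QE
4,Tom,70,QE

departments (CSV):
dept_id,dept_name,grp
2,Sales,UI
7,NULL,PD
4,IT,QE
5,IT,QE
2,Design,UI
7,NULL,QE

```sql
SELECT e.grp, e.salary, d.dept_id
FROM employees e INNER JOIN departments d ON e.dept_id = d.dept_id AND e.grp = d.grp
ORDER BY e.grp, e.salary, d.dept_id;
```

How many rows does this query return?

INNER JOIN keeps only pairs where the ON condition holds.
Matching on e.dept_id = d.dept_id AND e.grp = d.grp. A NULL in a compared column never satisfies the condition.
- e (dept_id=NULL, grp=QE) has no partner → excluded.
- e (dept_id=8, grp=UI) has no partner → excluded.
- e (dept_id=3, grp=PD) has no partner → excluded.
- e (dept_id=3, grp=QE) has no partner → excluded.
- e (dept_id=2, grp=PD) has no partner → excluded.
- e (dept_id=2, grp=QE) has no partner → excluded.
- e (dept_id=4, grp=QE) pairs with 1 row(s) of d.
Total: 1 rows.

1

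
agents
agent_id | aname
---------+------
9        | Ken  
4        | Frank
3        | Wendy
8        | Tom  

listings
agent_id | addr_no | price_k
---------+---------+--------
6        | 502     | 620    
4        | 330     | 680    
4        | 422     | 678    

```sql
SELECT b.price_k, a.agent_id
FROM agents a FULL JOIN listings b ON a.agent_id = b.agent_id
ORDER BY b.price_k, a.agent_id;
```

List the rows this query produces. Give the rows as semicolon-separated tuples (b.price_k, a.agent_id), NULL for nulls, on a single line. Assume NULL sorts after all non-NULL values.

(620, NULL); (678, 4); (680, 4); (NULL, 3); (NULL, 8); (NULL, 9)

FULL OUTER JOIN keeps every row from both sides; unmatched rows get NULL for the other side's columns.
Matching on a.agent_id = b.agent_id.
- agent_id=9: no b row matches, row kept with b columns NULL.
- agent_id=4: 2 matching b row(s), so 2 row(s) emitted.
- agent_id=3: no b row matches, row kept with b columns NULL.
- agent_id=8: no b row matches, row kept with b columns NULL.
- plus 1 unmatched b row(s), each kept with NULL a columns.
After projecting and ordering:
b.price_k | a.agent_id
620 | NULL
678 | 4
680 | 4
NULL | 3
NULL | 8
NULL | 9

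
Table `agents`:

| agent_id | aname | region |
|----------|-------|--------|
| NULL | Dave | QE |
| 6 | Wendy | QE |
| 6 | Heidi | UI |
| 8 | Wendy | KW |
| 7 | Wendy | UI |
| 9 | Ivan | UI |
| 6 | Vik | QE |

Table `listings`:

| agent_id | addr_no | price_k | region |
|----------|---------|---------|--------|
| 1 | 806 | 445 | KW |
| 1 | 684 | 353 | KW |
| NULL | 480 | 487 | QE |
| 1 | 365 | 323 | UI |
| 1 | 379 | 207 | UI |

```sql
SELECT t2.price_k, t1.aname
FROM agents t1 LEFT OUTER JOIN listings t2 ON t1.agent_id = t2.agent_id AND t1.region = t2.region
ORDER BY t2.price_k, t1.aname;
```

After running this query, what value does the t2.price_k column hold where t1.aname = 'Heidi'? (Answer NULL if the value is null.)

NULL

LEFT JOIN keeps every row from `agents`; unmatched rows get NULL for `listings`'s columns.
Matching on t1.agent_id = t2.agent_id AND t1.region = t2.region. A NULL in a compared column never satisfies the condition.
- t1 row (agent_id=NULL, region=QE): no match → kept, t2 columns NULL.
- t1 row (agent_id=6, region=QE): no match → kept, t2 columns NULL.
- t1 row (agent_id=6, region=UI): no match → kept, t2 columns NULL.
- t1 row (agent_id=8, region=KW): no match → kept, t2 columns NULL.
- t1 row (agent_id=7, region=UI): no match → kept, t2 columns NULL.
- t1 row (agent_id=9, region=UI): no match → kept, t2 columns NULL.
- t1 row (agent_id=6, region=QE): no match → kept, t2 columns NULL.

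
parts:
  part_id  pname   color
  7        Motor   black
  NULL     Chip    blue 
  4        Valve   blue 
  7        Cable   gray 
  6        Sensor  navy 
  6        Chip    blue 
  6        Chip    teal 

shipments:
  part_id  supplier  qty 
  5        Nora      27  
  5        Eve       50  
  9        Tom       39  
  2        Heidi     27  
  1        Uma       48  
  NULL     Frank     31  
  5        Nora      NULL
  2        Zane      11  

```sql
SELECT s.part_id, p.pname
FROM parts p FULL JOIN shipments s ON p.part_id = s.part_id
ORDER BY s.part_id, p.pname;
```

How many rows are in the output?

15

FULL OUTER JOIN keeps every row from both sides; unmatched rows get NULL for the other side's columns.
Matching on p.part_id = s.part_id. A NULL in a compared column never satisfies the condition.
- p (part_id=7) has no partner → padded with NULL.
- p (part_id=NULL) has no partner → padded with NULL.
- p (part_id=4) has no partner → padded with NULL.
- p (part_id=7) has no partner → padded with NULL.
- p (part_id=6) has no partner → padded with NULL.
- p (part_id=6) has no partner → padded with NULL.
- p (part_id=6) has no partner → padded with NULL.
- plus 8 unmatched s row(s), each kept with NULL p columns.
Total: 0 matched + 15 padded = 15 rows.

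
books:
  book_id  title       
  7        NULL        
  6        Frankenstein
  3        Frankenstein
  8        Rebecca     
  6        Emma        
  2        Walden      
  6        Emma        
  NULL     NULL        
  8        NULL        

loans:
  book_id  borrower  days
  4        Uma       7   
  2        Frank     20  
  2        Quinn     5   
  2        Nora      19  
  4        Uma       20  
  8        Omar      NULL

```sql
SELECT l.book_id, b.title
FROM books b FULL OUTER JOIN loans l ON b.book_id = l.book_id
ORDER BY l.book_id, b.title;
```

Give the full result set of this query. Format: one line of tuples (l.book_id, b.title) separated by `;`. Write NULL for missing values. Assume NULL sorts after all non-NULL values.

(2, Walden); (2, Walden); (2, Walden); (4, NULL); (4, NULL); (8, Rebecca); (8, NULL); (NULL, Emma); (NULL, Emma); (NULL, Frankenstein); (NULL, Frankenstein); (NULL, NULL); (NULL, NULL)

FULL OUTER JOIN keeps every row from both sides; unmatched rows get NULL for the other side's columns.
Matching on b.book_id = l.book_id. A NULL in a compared column never satisfies the condition.
- b[0] book_id=7 → no match; kept with NULLs on the l side.
- b[1] book_id=6 → no match; kept with NULLs on the l side.
- b[2] book_id=3 → no match; kept with NULLs on the l side.
- b[3] book_id=8 → 1 match(es) in l → 1 row(s).
- b[4] book_id=6 → no match; kept with NULLs on the l side.
- b[5] book_id=2 → 3 match(es) in l → 3 row(s).
- b[6] book_id=6 → no match; kept with NULLs on the l side.
- b[7] book_id=NULL → no match; kept with NULLs on the l side.
- b[8] book_id=8 → 1 match(es) in l → 1 row(s).
- plus 2 unmatched l row(s), each kept with NULL b columns.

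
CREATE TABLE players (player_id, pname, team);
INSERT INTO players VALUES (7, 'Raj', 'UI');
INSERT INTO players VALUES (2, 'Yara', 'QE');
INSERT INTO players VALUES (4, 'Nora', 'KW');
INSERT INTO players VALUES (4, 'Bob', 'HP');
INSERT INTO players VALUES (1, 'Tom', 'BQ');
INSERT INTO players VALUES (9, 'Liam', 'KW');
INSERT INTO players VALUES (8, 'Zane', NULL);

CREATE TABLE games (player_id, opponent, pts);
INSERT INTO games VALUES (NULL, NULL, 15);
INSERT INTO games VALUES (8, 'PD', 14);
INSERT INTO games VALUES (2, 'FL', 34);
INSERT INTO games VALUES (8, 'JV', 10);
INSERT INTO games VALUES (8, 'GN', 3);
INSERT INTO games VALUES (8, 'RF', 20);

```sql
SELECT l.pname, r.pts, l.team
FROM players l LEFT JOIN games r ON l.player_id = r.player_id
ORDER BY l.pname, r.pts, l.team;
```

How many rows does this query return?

LEFT JOIN keeps every row from `players`; unmatched rows get NULL for `games`'s columns.
Matching on l.player_id = r.player_id. A NULL in a compared column never satisfies the condition.
- l[0] player_id=7 → no match; kept with NULLs on the r side.
- l[1] player_id=2 → 1 match(es) in r → 1 row(s).
- l[2] player_id=4 → no match; kept with NULLs on the r side.
- l[3] player_id=4 → no match; kept with NULLs on the r side.
- l[4] player_id=1 → no match; kept with NULLs on the r side.
- l[5] player_id=9 → no match; kept with NULLs on the r side.
- l[6] player_id=8 → 4 match(es) in r → 4 row(s).
Total: 5 matched + 5 padded = 10 rows.

10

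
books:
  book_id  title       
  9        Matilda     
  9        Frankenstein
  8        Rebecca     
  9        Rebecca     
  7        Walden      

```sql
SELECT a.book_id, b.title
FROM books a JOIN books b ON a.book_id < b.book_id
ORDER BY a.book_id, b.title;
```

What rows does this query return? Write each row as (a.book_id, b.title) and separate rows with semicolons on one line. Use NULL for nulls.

(7, Frankenstein); (7, Matilda); (7, Rebecca); (7, Rebecca); (8, Frankenstein); (8, Matilda); (8, Rebecca)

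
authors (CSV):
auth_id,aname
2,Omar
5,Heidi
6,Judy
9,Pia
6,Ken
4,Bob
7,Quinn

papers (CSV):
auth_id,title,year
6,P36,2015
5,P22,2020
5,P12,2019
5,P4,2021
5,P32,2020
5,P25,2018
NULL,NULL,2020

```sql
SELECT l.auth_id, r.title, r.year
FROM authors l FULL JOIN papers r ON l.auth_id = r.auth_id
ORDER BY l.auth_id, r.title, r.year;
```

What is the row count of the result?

12

FULL OUTER JOIN keeps every row from both sides; unmatched rows get NULL for the other side's columns.
Matching on l.auth_id = r.auth_id. A NULL in a compared column never satisfies the condition.
- auth_id=2: no r row matches, row kept with r columns NULL.
- auth_id=5: 5 matching r row(s), so 5 row(s) emitted.
- auth_id=6: 1 matching r row(s), so 1 row(s) emitted.
- auth_id=9: no r row matches, row kept with r columns NULL.
- auth_id=6: 1 matching r row(s), so 1 row(s) emitted.
- auth_id=4: no r row matches, row kept with r columns NULL.
- auth_id=7: no r row matches, row kept with r columns NULL.
- plus 1 unmatched r row(s), each kept with NULL l columns.
Total: 7 matched + 5 padded = 12 rows.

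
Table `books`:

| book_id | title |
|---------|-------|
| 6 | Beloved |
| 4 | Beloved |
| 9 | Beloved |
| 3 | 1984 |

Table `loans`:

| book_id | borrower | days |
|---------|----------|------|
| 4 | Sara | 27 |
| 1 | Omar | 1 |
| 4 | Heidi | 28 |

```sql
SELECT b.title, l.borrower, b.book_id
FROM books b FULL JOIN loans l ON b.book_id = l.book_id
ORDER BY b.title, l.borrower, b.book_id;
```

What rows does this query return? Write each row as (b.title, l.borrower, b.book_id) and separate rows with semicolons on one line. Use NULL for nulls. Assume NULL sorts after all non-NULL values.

(1984, NULL, 3); (Beloved, Heidi, 4); (Beloved, Sara, 4); (Beloved, NULL, 6); (Beloved, NULL, 9); (NULL, Omar, NULL)

FULL OUTER JOIN keeps every row from both sides; unmatched rows get NULL for the other side's columns.
Matching on b.book_id = l.book_id.
- b (book_id=6) has no partner → padded with NULL.
- b (book_id=4) pairs with 2 row(s) of l.
- b (book_id=9) has no partner → padded with NULL.
- b (book_id=3) has no partner → padded with NULL.
- plus 1 unmatched l row(s), each kept with NULL b columns.
After projecting and ordering:
b.title | l.borrower | b.book_id
1984 | NULL | 3
Beloved | Heidi | 4
Beloved | Sara | 4
Beloved | NULL | 6
Beloved | NULL | 9
NULL | Omar | NULL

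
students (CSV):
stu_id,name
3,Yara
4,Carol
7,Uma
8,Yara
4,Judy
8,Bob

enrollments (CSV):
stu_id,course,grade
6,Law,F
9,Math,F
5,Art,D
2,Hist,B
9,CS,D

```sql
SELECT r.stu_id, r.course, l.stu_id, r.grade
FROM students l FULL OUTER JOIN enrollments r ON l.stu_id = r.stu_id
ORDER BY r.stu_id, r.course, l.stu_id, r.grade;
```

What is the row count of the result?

FULL OUTER JOIN keeps every row from both sides; unmatched rows get NULL for the other side's columns.
Matching on l.stu_id = r.stu_id.
Matched pairs: 0; unmatched l rows kept: 6; unmatched r rows kept: 5.
Total: 0 matched + 11 padded = 11 rows.

11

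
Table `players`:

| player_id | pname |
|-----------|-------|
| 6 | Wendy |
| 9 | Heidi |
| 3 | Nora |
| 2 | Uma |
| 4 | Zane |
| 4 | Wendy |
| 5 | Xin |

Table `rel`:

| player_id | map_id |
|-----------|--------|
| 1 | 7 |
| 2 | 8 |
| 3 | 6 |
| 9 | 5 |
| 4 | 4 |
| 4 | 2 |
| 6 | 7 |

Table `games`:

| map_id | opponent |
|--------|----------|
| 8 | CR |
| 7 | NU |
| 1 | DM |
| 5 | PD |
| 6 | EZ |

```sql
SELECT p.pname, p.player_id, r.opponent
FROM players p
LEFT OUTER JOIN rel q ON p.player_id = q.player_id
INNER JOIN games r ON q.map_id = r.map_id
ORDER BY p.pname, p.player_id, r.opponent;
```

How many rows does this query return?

4

Evaluate left to right. First `players p LEFT JOIN rel q` on player_id: 9 row(s).
Then INNER JOIN `games r` on map_id: keep only rows whose q.map_id appears in r.
Result: 4 row(s).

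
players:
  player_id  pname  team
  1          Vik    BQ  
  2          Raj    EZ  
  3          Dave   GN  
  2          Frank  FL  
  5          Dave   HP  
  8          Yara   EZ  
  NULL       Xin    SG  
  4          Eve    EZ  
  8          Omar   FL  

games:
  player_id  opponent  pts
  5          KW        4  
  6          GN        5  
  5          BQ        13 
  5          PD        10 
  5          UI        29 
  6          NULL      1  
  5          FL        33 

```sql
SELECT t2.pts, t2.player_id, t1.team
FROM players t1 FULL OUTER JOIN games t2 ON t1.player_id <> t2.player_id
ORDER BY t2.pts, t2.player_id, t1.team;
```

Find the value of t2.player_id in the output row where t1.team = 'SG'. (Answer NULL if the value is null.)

NULL

FULL OUTER JOIN keeps every row from both sides; unmatched rows get NULL for the other side's columns.
Matching on t1.player_id <> t2.player_id. A NULL in a compared column never satisfies the condition.
Matched pairs: 51; unmatched t1 rows kept: 1; unmatched t2 rows kept: 0.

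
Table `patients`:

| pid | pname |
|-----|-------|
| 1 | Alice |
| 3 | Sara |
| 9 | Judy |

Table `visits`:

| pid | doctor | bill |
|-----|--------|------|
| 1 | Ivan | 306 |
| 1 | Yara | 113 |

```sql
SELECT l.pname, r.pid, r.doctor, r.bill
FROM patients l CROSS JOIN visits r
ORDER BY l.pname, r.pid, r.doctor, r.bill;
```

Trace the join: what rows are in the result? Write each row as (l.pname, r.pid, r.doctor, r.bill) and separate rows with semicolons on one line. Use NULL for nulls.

(Alice, 1, Ivan, 306); (Alice, 1, Yara, 113); (Judy, 1, Ivan, 306); (Judy, 1, Yara, 113); (Sara, 1, Ivan, 306); (Sara, 1, Yara, 113)

CROSS JOIN pairs every row of `patients` with every row of `visits`: 3 × 2 = 6 rows.
After projecting and ordering:
l.pname | r.pid | r.doctor | r.bill
Alice | 1 | Ivan | 306
Alice | 1 | Yara | 113
Judy | 1 | Ivan | 306
Judy | 1 | Yara | 113
Sara | 1 | Ivan | 306
Sara | 1 | Yara | 113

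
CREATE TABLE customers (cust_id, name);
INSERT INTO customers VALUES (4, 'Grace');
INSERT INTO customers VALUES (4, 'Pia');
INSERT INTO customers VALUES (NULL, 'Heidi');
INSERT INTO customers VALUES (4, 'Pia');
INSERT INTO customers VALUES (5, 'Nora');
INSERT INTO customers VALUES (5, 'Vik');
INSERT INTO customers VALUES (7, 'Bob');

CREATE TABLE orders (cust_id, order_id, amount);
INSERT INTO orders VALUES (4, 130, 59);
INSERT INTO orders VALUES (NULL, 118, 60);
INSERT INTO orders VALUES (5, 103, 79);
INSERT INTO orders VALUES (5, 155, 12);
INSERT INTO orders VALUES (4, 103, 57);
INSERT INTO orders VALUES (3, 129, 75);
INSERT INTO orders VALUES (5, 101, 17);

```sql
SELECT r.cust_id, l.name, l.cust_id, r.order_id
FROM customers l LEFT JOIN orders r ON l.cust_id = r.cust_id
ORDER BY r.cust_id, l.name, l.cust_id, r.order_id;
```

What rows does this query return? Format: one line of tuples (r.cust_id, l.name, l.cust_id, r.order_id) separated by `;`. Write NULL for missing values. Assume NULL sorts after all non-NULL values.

LEFT JOIN keeps every row from `customers`; unmatched rows get NULL for `orders`'s columns.
Matching on l.cust_id = r.cust_id. A NULL in a compared column never satisfies the condition.
Matched pairs: 12; unmatched l rows kept: 2.

(4, Grace, 4, 103); (4, Grace, 4, 130); (4, Pia, 4, 103); (4, Pia, 4, 103); (4, Pia, 4, 130); (4, Pia, 4, 130); (5, Nora, 5, 101); (5, Nora, 5, 103); (5, Nora, 5, 155); (5, Vik, 5, 101); (5, Vik, 5, 103); (5, Vik, 5, 155); (NULL, Bob, 7, NULL); (NULL, Heidi, NULL, NULL)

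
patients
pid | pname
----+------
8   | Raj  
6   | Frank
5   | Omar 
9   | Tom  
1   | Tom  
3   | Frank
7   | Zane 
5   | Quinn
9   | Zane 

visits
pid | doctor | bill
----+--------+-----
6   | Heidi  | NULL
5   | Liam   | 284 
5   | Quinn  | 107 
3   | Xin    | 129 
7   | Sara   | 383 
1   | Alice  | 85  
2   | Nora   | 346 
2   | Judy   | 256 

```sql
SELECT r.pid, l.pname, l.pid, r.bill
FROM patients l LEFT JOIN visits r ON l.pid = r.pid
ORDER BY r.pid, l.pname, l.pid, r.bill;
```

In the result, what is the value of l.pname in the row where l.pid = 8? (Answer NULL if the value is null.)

LEFT JOIN keeps every row from `patients`; unmatched rows get NULL for `visits`'s columns.
Matching on l.pid = r.pid.
- l[0] pid=8 → no match; kept with NULLs on the r side.
- l[1] pid=6 → 1 match(es) in r → 1 row(s).
- l[2] pid=5 → 2 match(es) in r → 2 row(s).
- l[3] pid=9 → no match; kept with NULLs on the r side.
- l[4] pid=1 → 1 match(es) in r → 1 row(s).
- l[5] pid=3 → 1 match(es) in r → 1 row(s).
- l[6] pid=7 → 1 match(es) in r → 1 row(s).
- l[7] pid=5 → 2 match(es) in r → 2 row(s).
- l[8] pid=9 → no match; kept with NULLs on the r side.

Raj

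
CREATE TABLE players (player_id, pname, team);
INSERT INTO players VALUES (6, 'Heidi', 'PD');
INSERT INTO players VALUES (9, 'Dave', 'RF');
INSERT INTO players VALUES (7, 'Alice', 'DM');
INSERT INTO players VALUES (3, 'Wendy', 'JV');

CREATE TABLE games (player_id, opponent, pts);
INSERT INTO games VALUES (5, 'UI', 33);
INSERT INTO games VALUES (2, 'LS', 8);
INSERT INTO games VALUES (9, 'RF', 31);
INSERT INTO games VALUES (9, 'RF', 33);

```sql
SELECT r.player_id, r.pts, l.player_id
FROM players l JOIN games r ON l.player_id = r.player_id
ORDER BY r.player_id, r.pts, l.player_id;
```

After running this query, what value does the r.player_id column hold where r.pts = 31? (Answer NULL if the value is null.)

9

INNER JOIN keeps only pairs where the ON condition holds.
Matching on l.player_id = r.player_id.
Matched pairs: 2.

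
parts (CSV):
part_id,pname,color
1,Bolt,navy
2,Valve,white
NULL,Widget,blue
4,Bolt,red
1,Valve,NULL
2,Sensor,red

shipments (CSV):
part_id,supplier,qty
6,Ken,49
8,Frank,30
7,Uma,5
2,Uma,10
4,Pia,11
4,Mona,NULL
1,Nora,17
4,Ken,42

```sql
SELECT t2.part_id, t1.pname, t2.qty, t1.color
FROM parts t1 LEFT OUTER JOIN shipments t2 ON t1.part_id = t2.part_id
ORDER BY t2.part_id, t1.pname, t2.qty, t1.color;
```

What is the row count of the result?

8

LEFT JOIN keeps every row from `parts`; unmatched rows get NULL for `shipments`'s columns.
Matching on t1.part_id = t2.part_id. A NULL in a compared column never satisfies the condition.
Matched pairs: 7; unmatched t1 rows kept: 1.
Total: 7 matched + 1 padded = 8 rows.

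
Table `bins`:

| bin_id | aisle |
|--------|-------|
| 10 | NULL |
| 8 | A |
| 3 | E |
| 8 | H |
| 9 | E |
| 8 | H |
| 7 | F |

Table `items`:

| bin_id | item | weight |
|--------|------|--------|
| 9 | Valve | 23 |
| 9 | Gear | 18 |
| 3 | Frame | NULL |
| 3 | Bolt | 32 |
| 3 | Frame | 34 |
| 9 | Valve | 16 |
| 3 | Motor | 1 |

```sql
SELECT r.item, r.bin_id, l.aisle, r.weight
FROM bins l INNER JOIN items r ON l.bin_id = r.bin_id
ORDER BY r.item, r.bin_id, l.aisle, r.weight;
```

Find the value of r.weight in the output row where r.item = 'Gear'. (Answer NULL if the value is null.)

INNER JOIN keeps only pairs where the ON condition holds.
Matching on l.bin_id = r.bin_id.
Matched pairs: 7.

18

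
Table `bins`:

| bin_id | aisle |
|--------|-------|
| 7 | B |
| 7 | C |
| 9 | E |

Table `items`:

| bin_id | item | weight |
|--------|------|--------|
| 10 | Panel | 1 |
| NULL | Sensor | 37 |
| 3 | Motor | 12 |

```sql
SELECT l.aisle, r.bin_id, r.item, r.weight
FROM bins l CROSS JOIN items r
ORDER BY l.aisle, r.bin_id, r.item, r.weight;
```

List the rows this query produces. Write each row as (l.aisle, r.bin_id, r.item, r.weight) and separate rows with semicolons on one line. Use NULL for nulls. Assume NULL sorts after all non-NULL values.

(B, 3, Motor, 12); (B, 10, Panel, 1); (B, NULL, Sensor, 37); (C, 3, Motor, 12); (C, 10, Panel, 1); (C, NULL, Sensor, 37); (E, 3, Motor, 12); (E, 10, Panel, 1); (E, NULL, Sensor, 37)

CROSS JOIN pairs every row of `bins` with every row of `items`: 3 × 3 = 9 rows.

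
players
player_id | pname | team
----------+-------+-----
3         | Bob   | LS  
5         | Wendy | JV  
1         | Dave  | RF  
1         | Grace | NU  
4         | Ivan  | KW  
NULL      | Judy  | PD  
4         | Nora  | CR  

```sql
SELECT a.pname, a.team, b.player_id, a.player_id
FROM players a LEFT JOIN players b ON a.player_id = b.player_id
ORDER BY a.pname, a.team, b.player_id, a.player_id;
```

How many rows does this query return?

11

LEFT JOIN keeps every row from `players a`; unmatched rows get NULL for `players b`'s columns.
Matching on a.player_id = b.player_id. A NULL in a compared column never satisfies the condition.
- player_id=3: 1 matching b row(s), so 1 row(s) emitted.
- player_id=5: 1 matching b row(s), so 1 row(s) emitted.
- player_id=1: 2 matching b row(s), so 2 row(s) emitted.
- player_id=1: 2 matching b row(s), so 2 row(s) emitted.
- player_id=4: 2 matching b row(s), so 2 row(s) emitted.
- player_id=NULL: no b row matches, row kept with b columns NULL.
- player_id=4: 2 matching b row(s), so 2 row(s) emitted.
Total: 10 matched + 1 padded = 11 rows.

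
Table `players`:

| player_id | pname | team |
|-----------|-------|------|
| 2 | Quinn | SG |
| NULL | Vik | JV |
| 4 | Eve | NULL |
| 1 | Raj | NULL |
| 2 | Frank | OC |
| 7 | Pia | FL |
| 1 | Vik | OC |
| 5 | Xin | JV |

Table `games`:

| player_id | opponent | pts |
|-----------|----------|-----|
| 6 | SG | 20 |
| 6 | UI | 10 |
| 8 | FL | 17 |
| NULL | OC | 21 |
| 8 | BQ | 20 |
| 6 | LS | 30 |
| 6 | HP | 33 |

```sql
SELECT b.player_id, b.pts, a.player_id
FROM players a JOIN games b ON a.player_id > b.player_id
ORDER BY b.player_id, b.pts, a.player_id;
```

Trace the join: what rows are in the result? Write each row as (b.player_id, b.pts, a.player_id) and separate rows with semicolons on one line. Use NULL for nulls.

(6, 10, 7); (6, 20, 7); (6, 30, 7); (6, 33, 7)

INNER JOIN keeps only pairs where the ON condition holds.
Matching on a.player_id > b.player_id. A NULL in a compared column never satisfies the condition.
- a row (player_id=2): no match → dropped.
- a row (player_id=NULL): no match → dropped.
- a row (player_id=4): no match → dropped.
- a row (player_id=1): no match → dropped.
- a row (player_id=2): no match → dropped.
- a row (player_id=7): matches 4 b row(s) → 4 output row(s).
- a row (player_id=1): no match → dropped.
- a row (player_id=5): no match → dropped.
After projecting and ordering:
b.player_id | b.pts | a.player_id
6 | 10 | 7
6 | 20 | 7
6 | 30 | 7
6 | 33 | 7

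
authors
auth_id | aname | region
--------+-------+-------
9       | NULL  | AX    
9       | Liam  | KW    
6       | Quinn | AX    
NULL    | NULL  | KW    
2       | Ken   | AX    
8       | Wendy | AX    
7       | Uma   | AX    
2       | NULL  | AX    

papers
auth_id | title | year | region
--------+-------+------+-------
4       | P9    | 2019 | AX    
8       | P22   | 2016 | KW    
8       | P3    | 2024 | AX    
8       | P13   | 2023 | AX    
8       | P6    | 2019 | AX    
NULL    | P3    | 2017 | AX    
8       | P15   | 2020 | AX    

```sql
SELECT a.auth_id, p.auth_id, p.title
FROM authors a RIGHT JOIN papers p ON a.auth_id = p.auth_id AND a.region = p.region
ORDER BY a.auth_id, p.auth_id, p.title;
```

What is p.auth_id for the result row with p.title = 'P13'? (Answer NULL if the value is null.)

RIGHT JOIN keeps every row from `papers`; unmatched rows get NULL for `authors`'s columns.
Matching on a.auth_id = p.auth_id AND a.region = p.region. A NULL in a compared column never satisfies the condition.
Matched pairs: 4; unmatched p rows kept: 3.

8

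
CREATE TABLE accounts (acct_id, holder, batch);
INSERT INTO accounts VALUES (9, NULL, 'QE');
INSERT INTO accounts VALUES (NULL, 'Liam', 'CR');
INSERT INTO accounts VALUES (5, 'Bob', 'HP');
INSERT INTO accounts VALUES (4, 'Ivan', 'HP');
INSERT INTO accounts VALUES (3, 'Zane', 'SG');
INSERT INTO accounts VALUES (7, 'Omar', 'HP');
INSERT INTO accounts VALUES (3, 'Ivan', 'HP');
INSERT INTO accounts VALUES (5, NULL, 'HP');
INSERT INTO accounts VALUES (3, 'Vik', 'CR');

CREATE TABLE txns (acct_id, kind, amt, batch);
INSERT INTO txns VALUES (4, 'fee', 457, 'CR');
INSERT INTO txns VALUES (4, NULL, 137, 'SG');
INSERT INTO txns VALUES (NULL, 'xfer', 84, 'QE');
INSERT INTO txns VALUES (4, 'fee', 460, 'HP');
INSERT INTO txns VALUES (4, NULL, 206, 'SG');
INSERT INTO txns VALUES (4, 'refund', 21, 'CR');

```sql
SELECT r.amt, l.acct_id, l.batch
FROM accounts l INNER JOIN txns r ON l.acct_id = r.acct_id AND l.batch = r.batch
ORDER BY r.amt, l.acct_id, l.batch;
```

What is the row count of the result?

INNER JOIN keeps only pairs where the ON condition holds.
Matching on l.acct_id = r.acct_id AND l.batch = r.batch. A NULL in a compared column never satisfies the condition.
- l[0] acct_id=9, batch=QE → no match; dropped.
- l[1] acct_id=NULL, batch=CR → no match; dropped.
- l[2] acct_id=5, batch=HP → no match; dropped.
- l[3] acct_id=4, batch=HP → 1 match(es) in r → 1 row(s).
- l[4] acct_id=3, batch=SG → no match; dropped.
- l[5] acct_id=7, batch=HP → no match; dropped.
- l[6] acct_id=3, batch=HP → no match; dropped.
- l[7] acct_id=5, batch=HP → no match; dropped.
- l[8] acct_id=3, batch=CR → no match; dropped.
Total: 1 rows.

1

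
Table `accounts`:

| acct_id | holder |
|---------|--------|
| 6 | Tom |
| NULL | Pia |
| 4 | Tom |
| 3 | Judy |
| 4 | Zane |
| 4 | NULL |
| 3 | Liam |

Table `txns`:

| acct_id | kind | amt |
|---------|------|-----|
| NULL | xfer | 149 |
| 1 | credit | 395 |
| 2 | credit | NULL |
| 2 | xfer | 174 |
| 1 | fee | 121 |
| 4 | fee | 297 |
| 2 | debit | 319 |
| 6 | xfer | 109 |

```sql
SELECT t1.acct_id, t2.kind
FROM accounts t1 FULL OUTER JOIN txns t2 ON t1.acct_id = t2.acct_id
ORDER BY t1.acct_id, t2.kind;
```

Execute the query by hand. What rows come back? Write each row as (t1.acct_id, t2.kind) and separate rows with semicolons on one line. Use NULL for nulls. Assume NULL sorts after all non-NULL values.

FULL OUTER JOIN keeps every row from both sides; unmatched rows get NULL for the other side's columns.
Matching on t1.acct_id = t2.acct_id. A NULL in a compared column never satisfies the condition.
Matched pairs: 4; unmatched t1 rows kept: 3; unmatched t2 rows kept: 6.

(3, NULL); (3, NULL); (4, fee); (4, fee); (4, fee); (6, xfer); (NULL, credit); (NULL, credit); (NULL, debit); (NULL, fee); (NULL, xfer); (NULL, xfer); (NULL, NULL)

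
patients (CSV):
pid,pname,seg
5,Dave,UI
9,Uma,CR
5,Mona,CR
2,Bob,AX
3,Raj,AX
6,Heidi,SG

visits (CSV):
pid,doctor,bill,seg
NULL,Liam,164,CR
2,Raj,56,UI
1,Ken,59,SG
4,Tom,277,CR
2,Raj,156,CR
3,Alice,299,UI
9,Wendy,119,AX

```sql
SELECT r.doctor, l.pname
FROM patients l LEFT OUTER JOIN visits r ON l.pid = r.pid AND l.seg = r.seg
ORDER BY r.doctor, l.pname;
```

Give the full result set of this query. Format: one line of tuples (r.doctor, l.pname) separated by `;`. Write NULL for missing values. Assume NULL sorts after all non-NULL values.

(NULL, Bob); (NULL, Dave); (NULL, Heidi); (NULL, Mona); (NULL, Raj); (NULL, Uma)

LEFT JOIN keeps every row from `patients`; unmatched rows get NULL for `visits`'s columns.
Matching on l.pid = r.pid AND l.seg = r.seg. A NULL in a compared column never satisfies the condition.
Matched pairs: 0; unmatched l rows kept: 6.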